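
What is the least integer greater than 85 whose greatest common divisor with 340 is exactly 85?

340 = 85·4. Any x with gcd(x, 340) = 85 is a multiple of 85, say 85s, with s coprime to 4.
Need s > 85/85, so s ≥ 2. First s ≥ 2 with gcd(s, 4) = 1 is s = 3. Thus x = 85·3 = 255.

255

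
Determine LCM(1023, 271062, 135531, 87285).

22225728690

1023 = 3 · 11 · 31; 271062 = 2 · 3² · 11 · 37²; 135531 = 3² · 11 · 37²; 87285 = 3 · 5 · 11 · 23²
lcm takes max exponent of each prime: 2 · 3² · 5 · 11 · 23² · 31 · 37² = 22225728690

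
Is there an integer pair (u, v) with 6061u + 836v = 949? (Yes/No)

No

gcd(6061, 836): 6061 = 7·836 + 209; 836 = 4·209 + 0 → 209
209 does not divide 949, so a solution does not exist.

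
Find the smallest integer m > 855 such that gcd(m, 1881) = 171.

1026

Multiples of 171 above 855: 171·6, 171·7, … . Need the cofactor coprime to 1881/171 = 11.
Checking s = 6, 7, … the first with gcd(s, 11) = 1 is s = 6, giving 1026.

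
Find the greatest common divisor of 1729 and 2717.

247

Euclid: 2717 = 1·1729 + 988; 1729 = 1·988 + 741; 988 = 1·741 + 247; 741 = 3·247 + 0. Last nonzero remainder: 247.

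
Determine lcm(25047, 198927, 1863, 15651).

376722183717

lcm(25047, 198927) = 25047·198927/gcd = 4982524569/207 = 24070167
lcm(24070167, 1863) = 24070167·1863/gcd = 44842721121/207 = 216631503
lcm(216631503, 15651) = 216631503·15651/gcd = 3390499653453/9 = 376722183717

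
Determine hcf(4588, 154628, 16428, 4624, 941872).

4

4588 = 2² · 31 · 37; 154628 = 2² · 29 · 31 · 43; 16428 = 2² · 3 · 37²; 4624 = 2⁴ · 17²; 941872 = 2⁴ · 37² · 43
gcd takes min exponent of each prime: 2² = 4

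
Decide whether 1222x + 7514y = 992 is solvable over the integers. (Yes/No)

gcd(1222, 7514): 7514 = 6·1222 + 182; 1222 = 6·182 + 130; 182 = 1·130 + 52; 130 = 2·52 + 26; 52 = 2·26 + 0 → 26
26 does not divide 992, so a solution does not exist.

No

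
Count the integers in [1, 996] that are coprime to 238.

Prime factors of 238: 2, 7, 17. Count integers ≤ 996 divisible by none of them.
By inclusion–exclusion: 996 − ⌊996/2⌋ − ⌊996/7⌋ − ⌊996/17⌋ + ⌊996/14⌋ + ⌊996/34⌋ + ⌊996/119⌋ − ⌊996/238⌋ = 402.

402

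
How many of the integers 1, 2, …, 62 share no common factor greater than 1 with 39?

39

Prime factors of 39: 3, 13. Count integers ≤ 62 divisible by none of them.
By inclusion–exclusion: 62 − ⌊62/3⌋ − ⌊62/13⌋ + ⌊62/39⌋ = 39.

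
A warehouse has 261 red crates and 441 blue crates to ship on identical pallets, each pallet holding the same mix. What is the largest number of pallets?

9

261 = 3² · 29
441 = 3² · 7²
Common: 3² = 9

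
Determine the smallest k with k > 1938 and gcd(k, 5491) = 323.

5491 = 323·17. Any k with gcd(k, 5491) = 323 is a multiple of 323, say 323s, with s coprime to 17.
Need s > 1938/323, so s ≥ 7. First s ≥ 7 with gcd(s, 17) = 1 is s = 7. Thus k = 323·7 = 2261.

2261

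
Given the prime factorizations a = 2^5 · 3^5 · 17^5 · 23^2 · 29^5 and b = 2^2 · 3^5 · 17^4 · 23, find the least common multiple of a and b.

max exponent per prime: 2^5 · 3^5 · 17^5 · 23^2 · 29^5 = 119797159412492098272

119797159412492098272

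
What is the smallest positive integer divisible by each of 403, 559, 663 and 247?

lcm(403, 559) = 403·559/gcd = 225277/13 = 17329
lcm(17329, 663) = 17329·663/gcd = 11489127/13 = 883779
lcm(883779, 247) = 883779·247/gcd = 218293413/13 = 16791801

16791801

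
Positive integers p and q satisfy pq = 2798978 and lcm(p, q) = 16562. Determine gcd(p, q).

From gcd × lcm = pq: gcd = 2798978 / 16562 = 169.

169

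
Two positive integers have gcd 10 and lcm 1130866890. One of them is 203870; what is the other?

55470

a·b = gcd·lcm = 10·1130866890 = 11308668900, so b = 11308668900/203870 = 55470.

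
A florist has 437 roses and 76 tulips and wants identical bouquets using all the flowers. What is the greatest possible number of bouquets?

19

Euclid: 437 = 5·76 + 57; 76 = 1·57 + 19; 57 = 3·19 + 0. Last nonzero remainder: 19.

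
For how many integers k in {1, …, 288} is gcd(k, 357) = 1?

155

Prime factors of 357: 3, 7, 17. Count integers ≤ 288 divisible by none of them.
By inclusion–exclusion: 288 − ⌊288/3⌋ − ⌊288/7⌋ − ⌊288/17⌋ + ⌊288/21⌋ + ⌊288/51⌋ + ⌊288/119⌋ − ⌊288/357⌋ = 155.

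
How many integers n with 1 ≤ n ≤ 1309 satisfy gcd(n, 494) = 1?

574

Prime factors of 494: 2, 13, 19. Count integers ≤ 1309 divisible by none of them.
By inclusion–exclusion: 1309 − ⌊1309/2⌋ − ⌊1309/13⌋ − ⌊1309/19⌋ + ⌊1309/26⌋ + ⌊1309/38⌋ + ⌊1309/247⌋ − ⌊1309/494⌋ = 574.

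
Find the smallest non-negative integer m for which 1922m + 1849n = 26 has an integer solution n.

127

Reduce mod 1849: 1922m ≡ 26 (mod 1849). With g = gcd(1922, 1849) = 1 dividing 26, divide through: 1922m ≡ 26 (mod 1849).
Since gcd(1922, 1849) = 1, m ≡ 26·(1922)⁻¹ ≡ 127 (mod 1849). Smallest non-negative: 127.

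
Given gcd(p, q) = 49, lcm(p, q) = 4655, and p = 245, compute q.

931

Using pq = gcd(p,q)·lcm(p,q) = 49·4655 = 228095, we get q = 228095/245 = 931.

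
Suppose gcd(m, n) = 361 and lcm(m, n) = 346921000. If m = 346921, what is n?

m·n = gcd·lcm = 361·346921000 = 125238481000, so n = 125238481000/346921 = 361000.

361000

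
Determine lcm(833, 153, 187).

82467

833 = 7² · 17; 153 = 3² · 17; 187 = 11 · 17
lcm takes max exponent of each prime: 3² · 7² · 11 · 17 = 82467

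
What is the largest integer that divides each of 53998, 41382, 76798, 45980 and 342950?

53998 = 2 · 7² · 19 · 29; 41382 = 2 · 3² · 11² · 19; 76798 = 2 · 19 · 43 · 47; 45980 = 2² · 5 · 11² · 19; 342950 = 2 · 5² · 19³
gcd takes min exponent of each prime: 2 · 19 = 38

38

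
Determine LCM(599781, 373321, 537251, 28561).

4211908691991

lcm(599781, 373321) = 599781·373321/gcd = 223910842701/169 = 1324916229
lcm(1324916229, 537251) = 1324916229·537251/gcd = 711812568946479/169 = 4211908691991
lcm(4211908691991, 28561) = 4211908691991·28561/gcd = 120296324151954951/28561 = 4211908691991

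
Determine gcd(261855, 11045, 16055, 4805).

261855 = 3² · 5 · 11 · 23²; 11045 = 5 · 47²; 16055 = 5 · 13² · 19; 4805 = 5 · 31²
gcd takes min exponent of each prime: 5 = 5

5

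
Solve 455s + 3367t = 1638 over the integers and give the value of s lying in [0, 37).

Euclid: 3367 = 7·455 + 182; 455 = 2·182 + 91; 182 = 2·91 + 0 → gcd = 91; 1638 = 91·18.
Back-substitution yields 455·(15) + 3367·(-2) = 91, so one solution is s = 15·18 = 270, t = -2·18 = -36.
Solutions in s differ by 3367/91 = 37; the one in [0, 37) is 270 mod 37 = 11.

11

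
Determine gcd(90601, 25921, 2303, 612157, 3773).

49

gcd(90601, 25921): 90601 = 3·25921 + 12838; 25921 = 2·12838 + 245; 12838 = 52·245 + 98; 245 = 2·98 + 49; 98 = 2·49 + 0 → 49
gcd(49, 2303): 2303 = 47·49 + 0 → 49
gcd(49, 612157): 612157 = 12493·49 + 0 → 49
gcd(49, 3773): 3773 = 77·49 + 0 → 49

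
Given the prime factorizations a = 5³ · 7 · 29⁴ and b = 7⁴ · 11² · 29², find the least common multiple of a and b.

max exponent per prime: 5³ · 7⁴ · 11² · 29⁴ = 25684997925125

25684997925125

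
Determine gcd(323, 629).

17

Euclid: 629 = 1·323 + 306; 323 = 1·306 + 17; 306 = 18·17 + 0. Last nonzero remainder: 17.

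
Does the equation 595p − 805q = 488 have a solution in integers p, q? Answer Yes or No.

By Bézout, 595p − 805q = 488 has integer solutions iff gcd(595, 805) | 488.
Euclid: 805 = 1·595 + 210; 595 = 2·210 + 175; 210 = 1·175 + 35; 175 = 5·35 + 0. gcd = 35; 488 mod 35 = 33. No.

No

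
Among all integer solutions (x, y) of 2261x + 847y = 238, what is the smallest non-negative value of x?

gcd(2261, 847) = 7 (Euclid: 2261 = 2·847 + 567; 847 = 1·567 + 280; 567 = 2·280 + 7; 280 = 40·7 + 0), and 7 | 238.
Extended Euclid: 2261·(3) + 847·(-8) = 7. Scale by 34: x₀ = 102.
General solution x = x₀ + 121t; reducing mod 121 gives x = 102 (and y = -272).

102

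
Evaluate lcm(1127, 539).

12397

1127 = 7² · 23; 539 = 7² · 11
max exponents: 7² · 11 · 23 = 12397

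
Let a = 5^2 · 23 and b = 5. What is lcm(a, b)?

575

max exponent per prime: 5^2 · 23 = 575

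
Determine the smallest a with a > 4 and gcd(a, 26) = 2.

6

26 = 2·13. Any a with gcd(a, 26) = 2 is a multiple of 2, say 2s, with s coprime to 13.
Need s > 4/2, so s ≥ 3. First s ≥ 3 with gcd(s, 13) = 1 is s = 3. Thus a = 2·3 = 6.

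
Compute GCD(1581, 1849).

1581 = 3 · 17 · 31
1849 = 43²
Common: 1 = 1

1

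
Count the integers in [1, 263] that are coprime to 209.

228

Prime factors of 209: 11, 19. Count integers ≤ 263 divisible by none of them.
By inclusion–exclusion: 263 − ⌊263/11⌋ − ⌊263/19⌋ + ⌊263/209⌋ = 228.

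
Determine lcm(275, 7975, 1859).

lcm(275, 7975) = 275·7975/gcd = 2193125/275 = 7975
lcm(7975, 1859) = 7975·1859/gcd = 14825525/11 = 1347775

1347775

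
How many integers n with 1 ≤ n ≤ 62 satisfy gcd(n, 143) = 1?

143 = 11·13. Inclusion–exclusion on these primes:
62 − ⌊62/11⌋ − ⌊62/13⌋ + ⌊62/143⌋ = 53

53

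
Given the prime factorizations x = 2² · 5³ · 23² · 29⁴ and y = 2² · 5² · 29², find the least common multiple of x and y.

max exponent per prime: 2² · 5³ · 23² · 29⁴ = 187075824500

187075824500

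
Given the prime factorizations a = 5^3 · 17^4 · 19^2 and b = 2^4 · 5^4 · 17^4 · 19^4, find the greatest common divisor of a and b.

3768885125

min exponent per shared prime: 5^3 · 17^4 · 19^2 = 3768885125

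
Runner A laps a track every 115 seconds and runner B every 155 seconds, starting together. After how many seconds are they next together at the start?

gcd first: 155 = 1·115 + 40; 115 = 2·40 + 35; 40 = 1·35 + 5; 35 = 7·5 + 0 → gcd = 5
lcm = 115·155/gcd = 17825/5 = 3565

3565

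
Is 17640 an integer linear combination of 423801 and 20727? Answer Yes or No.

Yes

gcd(423801, 20727): 423801 = 20·20727 + 9261; 20727 = 2·9261 + 2205; 9261 = 4·2205 + 441; 2205 = 5·441 + 0 → 441
441 divides 17640, so a solution exists.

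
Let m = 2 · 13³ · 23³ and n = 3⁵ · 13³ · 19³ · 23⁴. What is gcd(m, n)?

26730899

min exponent per shared prime: 13³ · 23³ = 26730899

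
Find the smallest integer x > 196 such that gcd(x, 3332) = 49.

245

Multiples of 49 above 196: 49·5, 49·6, … . Need the cofactor coprime to 3332/49 = 68.
Checking s = 5, 6, … the first with gcd(s, 68) = 1 is s = 5, giving 245.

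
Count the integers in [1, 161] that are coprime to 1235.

112

Prime factors of 1235: 5, 13, 19. Count integers ≤ 161 divisible by none of them.
By inclusion–exclusion: 161 − ⌊161/5⌋ − ⌊161/13⌋ − ⌊161/19⌋ + ⌊161/65⌋ + ⌊161/95⌋ + ⌊161/247⌋ − ⌊161/1235⌋ = 112.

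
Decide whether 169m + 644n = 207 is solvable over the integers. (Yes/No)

Yes

gcd(169, 644): 644 = 3·169 + 137; 169 = 1·137 + 32; 137 = 4·32 + 9; 32 = 3·9 + 5; 9 = 1·5 + 4; 5 = 1·4 + 1; 4 = 4·1 + 0 → 1
1 divides 207, so a solution exists.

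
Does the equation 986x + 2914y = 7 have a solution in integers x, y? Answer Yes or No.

No

gcd(986, 2914): 2914 = 2·986 + 942; 986 = 1·942 + 44; 942 = 21·44 + 18; 44 = 2·18 + 8; 18 = 2·8 + 2; 8 = 4·2 + 0 → 2
2 does not divide 7, so a solution does not exist.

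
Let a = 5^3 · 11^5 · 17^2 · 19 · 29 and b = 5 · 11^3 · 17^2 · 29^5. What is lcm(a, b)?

2267330718409513625

max exponent per prime: 5^3 · 11^5 · 17^2 · 19 · 29^5 = 2267330718409513625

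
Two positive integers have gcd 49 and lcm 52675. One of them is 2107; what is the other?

1225

Using mn = gcd(m,n)·lcm(m,n) = 49·52675 = 2581075, we get n = 2581075/2107 = 1225.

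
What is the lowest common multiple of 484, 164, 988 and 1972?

2416423724

484 = 2² · 11²; 164 = 2² · 41; 988 = 2² · 13 · 19; 1972 = 2² · 17 · 29
lcm takes max exponent of each prime: 2² · 11² · 13 · 17 · 19 · 29 · 41 = 2416423724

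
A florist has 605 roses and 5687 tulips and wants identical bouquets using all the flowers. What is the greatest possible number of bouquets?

121

605 = 5 · 11²
5687 = 11² · 47
Common: 11² = 121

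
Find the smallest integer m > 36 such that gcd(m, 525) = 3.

39

Multiples of 3 above 36: 3·13, 3·14, … . Need the cofactor coprime to 525/3 = 175.
Checking s = 13, 14, … the first with gcd(s, 175) = 1 is s = 13, giving 39.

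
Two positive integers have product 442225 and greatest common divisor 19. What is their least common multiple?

23275

Since gcd(a,b)·lcm(a,b) = ab, lcm = 442225/19 = 23275.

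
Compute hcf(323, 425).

Euclid: 425 = 1·323 + 102; 323 = 3·102 + 17; 102 = 6·17 + 0. Last nonzero remainder: 17.

17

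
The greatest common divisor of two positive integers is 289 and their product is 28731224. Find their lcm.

For any two positive integers, gcd × lcm equals their product. Hence lcm = 28731224 / 289 = 99416.

99416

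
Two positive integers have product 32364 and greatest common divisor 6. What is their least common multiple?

For any two positive integers, gcd × lcm equals their product. Hence lcm = 32364 / 6 = 5394.

5394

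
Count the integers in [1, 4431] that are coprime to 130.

130 = 2·5·13. Inclusion–exclusion on these primes:
4431 − ⌊4431/2⌋ − ⌊4431/5⌋ − ⌊4431/13⌋ + ⌊4431/10⌋ + ⌊4431/26⌋ + ⌊4431/65⌋ − ⌊4431/130⌋ = 1637

1637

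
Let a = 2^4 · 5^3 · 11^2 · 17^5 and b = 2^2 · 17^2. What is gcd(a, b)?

min exponent per shared prime: 2^2 · 17^2 = 1156

1156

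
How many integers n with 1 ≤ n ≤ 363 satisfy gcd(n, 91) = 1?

91 = 7·13. Inclusion–exclusion on these primes:
363 − ⌊363/7⌋ − ⌊363/13⌋ + ⌊363/91⌋ = 288

288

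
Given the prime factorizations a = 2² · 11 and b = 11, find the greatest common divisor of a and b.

min exponent per shared prime: 11 = 11

11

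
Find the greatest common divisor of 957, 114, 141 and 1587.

3

gcd(957, 114): 957 = 8·114 + 45; 114 = 2·45 + 24; 45 = 1·24 + 21; 24 = 1·21 + 3; 21 = 7·3 + 0 → 3
gcd(3, 141): 141 = 47·3 + 0 → 3
gcd(3, 1587): 1587 = 529·3 + 0 → 3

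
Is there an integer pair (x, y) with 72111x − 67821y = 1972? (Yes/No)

By Bézout, 72111x − 67821y = 1972 has integer solutions iff gcd(72111, 67821) | 1972.
Euclid: 72111 = 1·67821 + 4290; 67821 = 15·4290 + 3471; 4290 = 1·3471 + 819; 3471 = 4·819 + 195; 819 = 4·195 + 39; 195 = 5·39 + 0. gcd = 39; 1972 mod 39 = 22. No.

No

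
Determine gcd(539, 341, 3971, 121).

539 = 7² · 11; 341 = 11 · 31; 3971 = 11 · 19²; 121 = 11²
gcd takes min exponent of each prime: 11 = 11

11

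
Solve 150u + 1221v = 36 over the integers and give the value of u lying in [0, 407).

Euclid: 1221 = 8·150 + 21; 150 = 7·21 + 3; 21 = 7·3 + 0 → gcd = 3; 36 = 3·12.
Back-substitution yields 150·(57) + 1221·(-7) = 3, so one solution is u = 57·12 = 684, v = -7·12 = -84.
Solutions in u differ by 1221/3 = 407; the one in [0, 407) is 684 mod 407 = 277.

277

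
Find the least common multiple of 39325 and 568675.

894525775

gcd first: 568675 = 14·39325 + 18125; 39325 = 2·18125 + 3075; 18125 = 5·3075 + 2750; 3075 = 1·2750 + 325; 2750 = 8·325 + 150; 325 = 2·150 + 25; 150 = 6·25 + 0 → gcd = 25
lcm = 39325·568675/gcd = 22363144375/25 = 894525775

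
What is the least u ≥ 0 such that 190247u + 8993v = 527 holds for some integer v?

gcd(190247, 8993) = 17 (Euclid: 190247 = 21·8993 + 1394; 8993 = 6·1394 + 629; 1394 = 2·629 + 136; 629 = 4·136 + 85; 136 = 1·85 + 51; 85 = 1·51 + 34; 51 = 1·34 + 17; 34 = 2·17 + 0), and 17 | 527.
Extended Euclid: 190247·(200) + 8993·(-4231) = 17. Scale by 31: u₀ = 6200.
General solution u = u₀ + 529t; reducing mod 529 gives u = 381 (and v = -8060).

381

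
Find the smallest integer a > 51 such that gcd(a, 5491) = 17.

Multiples of 17 above 51: 17·4, 17·5, … . Need the cofactor coprime to 5491/17 = 323.
Checking s = 4, 5, … the first with gcd(s, 323) = 1 is s = 4, giving 68.

68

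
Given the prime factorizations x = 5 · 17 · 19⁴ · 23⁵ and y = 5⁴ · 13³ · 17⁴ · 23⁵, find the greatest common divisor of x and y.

547089155

min exponent per shared prime: 5 · 17 · 23⁵ = 547089155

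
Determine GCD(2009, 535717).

2009 = 7² · 41
535717 = 7² · 13 · 29²
Common: 7² = 49

49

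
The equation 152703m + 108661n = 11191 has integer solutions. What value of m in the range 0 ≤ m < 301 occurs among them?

57

gcd(152703, 108661) = 361 (Euclid: 152703 = 1·108661 + 44042; 108661 = 2·44042 + 20577; 44042 = 2·20577 + 2888; 20577 = 7·2888 + 361; 2888 = 8·361 + 0), and 361 | 11191.
Extended Euclid: 152703·(-37) + 108661·(52) = 361. Scale by 31: m₀ = -1147.
General solution m = m₀ + 301t; reducing mod 301 gives m = 57 (and n = -80).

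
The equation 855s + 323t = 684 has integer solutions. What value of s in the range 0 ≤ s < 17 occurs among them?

Euclid: 855 = 2·323 + 209; 323 = 1·209 + 114; 209 = 1·114 + 95; 114 = 1·95 + 19; 95 = 5·19 + 0 → gcd = 19; 684 = 19·36.
Back-substitution yields 855·(-3) + 323·(8) = 19, so one solution is s = -3·36 = -108, t = 8·36 = 288.
Solutions in s differ by 323/19 = 17; the one in [0, 17) is -108 mod 17 = 11.

11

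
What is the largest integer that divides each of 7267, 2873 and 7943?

169

7267 = 13² · 43; 2873 = 13² · 17; 7943 = 13² · 47
gcd takes min exponent of each prime: 13² = 169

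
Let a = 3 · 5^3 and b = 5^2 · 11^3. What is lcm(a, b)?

max exponent per prime: 3 · 5^3 · 11^3 = 499125

499125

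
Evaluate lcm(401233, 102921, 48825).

401233 = 7 · 31 · 43²; 102921 = 3 · 7 · 13² · 29; 48825 = 3² · 5² · 7 · 31
lcm takes max exponent of each prime: 3² · 5² · 7 · 13² · 29 · 31 · 43² = 442449659925

442449659925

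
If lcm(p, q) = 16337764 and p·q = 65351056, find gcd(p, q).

gcd·lcm = product, so gcd = 65351056/16337764 = 4.

4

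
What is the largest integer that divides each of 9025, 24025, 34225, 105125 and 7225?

25

9025 = 5² · 19²; 24025 = 5² · 31²; 34225 = 5² · 37²; 105125 = 5³ · 29²; 7225 = 5² · 17²
gcd takes min exponent of each prime: 5² = 25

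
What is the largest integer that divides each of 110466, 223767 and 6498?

9

gcd(110466, 223767): 223767 = 2·110466 + 2835; 110466 = 38·2835 + 2736; 2835 = 1·2736 + 99; 2736 = 27·99 + 63; 99 = 1·63 + 36; 63 = 1·36 + 27; 36 = 1·27 + 9; 27 = 3·9 + 0 → 9
gcd(9, 6498): 6498 = 722·9 + 0 → 9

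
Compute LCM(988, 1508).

28652

988 = 2² · 13 · 19; 1508 = 2² · 13 · 29
max exponents: 2² · 13 · 19 · 29 = 28652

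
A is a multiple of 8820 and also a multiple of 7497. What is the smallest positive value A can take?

gcd first: 8820 = 1·7497 + 1323; 7497 = 5·1323 + 882; 1323 = 1·882 + 441; 882 = 2·441 + 0 → gcd = 441
lcm = 8820·7497/gcd = 66123540/441 = 149940

149940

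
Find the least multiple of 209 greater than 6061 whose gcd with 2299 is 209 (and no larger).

6270

2299 = 209·11. Any a with gcd(a, 2299) = 209 is a multiple of 209, say 209s, with s coprime to 11.
Need s > 6061/209, so s ≥ 30. First s ≥ 30 with gcd(s, 11) = 1 is s = 30. Thus a = 209·30 = 6270.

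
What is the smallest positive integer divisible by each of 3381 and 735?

16905

3381 = 3 · 7² · 23; 735 = 3 · 5 · 7²
max exponents: 3 · 5 · 7² · 23 = 16905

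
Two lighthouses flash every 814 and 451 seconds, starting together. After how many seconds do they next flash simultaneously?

814 = 2 · 11 · 37; 451 = 11 · 41
max exponents: 2 · 11 · 37 · 41 = 33374

33374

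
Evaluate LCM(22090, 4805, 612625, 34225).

3560797389295250

22090 = 2 · 5 · 47²; 4805 = 5 · 31²; 612625 = 5³ · 13² · 29; 34225 = 5² · 37²
lcm takes max exponent of each prime: 2 · 5³ · 13² · 29 · 31² · 37² · 47² = 3560797389295250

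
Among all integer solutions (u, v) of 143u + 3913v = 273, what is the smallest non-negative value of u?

Reduce mod 3913: 143u ≡ 273 (mod 3913). With g = gcd(143, 3913) = 13 dividing 273, divide through: 11u ≡ 21 (mod 301).
Since gcd(11, 301) = 1, u ≡ 21·(11)⁻¹ ≡ 84 (mod 301). Smallest non-negative: 84.

84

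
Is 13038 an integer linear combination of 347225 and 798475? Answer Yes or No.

gcd(347225, 798475): 798475 = 2·347225 + 104025; 347225 = 3·104025 + 35150; 104025 = 2·35150 + 33725; 35150 = 1·33725 + 1425; 33725 = 23·1425 + 950; 1425 = 1·950 + 475; 950 = 2·475 + 0 → 475
475 does not divide 13038, so a solution does not exist.

No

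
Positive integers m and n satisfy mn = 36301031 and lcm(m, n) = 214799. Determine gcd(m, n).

From gcd × lcm = mn: gcd = 36301031 / 214799 = 169.

169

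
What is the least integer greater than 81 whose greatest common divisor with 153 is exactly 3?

84

153 = 3·51. Any x with gcd(x, 153) = 3 is a multiple of 3, say 3s, with s coprime to 51.
Need s > 81/3, so s ≥ 28. First s ≥ 28 with gcd(s, 51) = 1 is s = 28. Thus x = 3·28 = 84.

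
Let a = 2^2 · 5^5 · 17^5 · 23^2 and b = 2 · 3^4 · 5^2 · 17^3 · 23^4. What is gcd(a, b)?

min exponent per shared prime: 2 · 5^2 · 17^3 · 23^2 = 129948850

129948850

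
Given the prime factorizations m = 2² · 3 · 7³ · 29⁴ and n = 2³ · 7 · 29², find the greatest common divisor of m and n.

min exponent per shared prime: 2² · 7 · 29² = 23548

23548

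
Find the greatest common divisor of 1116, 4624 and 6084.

4

1116 = 2² · 3² · 31; 4624 = 2⁴ · 17²; 6084 = 2² · 3² · 13²
gcd takes min exponent of each prime: 2² = 4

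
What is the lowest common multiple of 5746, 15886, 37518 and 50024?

119907528

lcm(5746, 15886) = 5746·15886/gcd = 91280956/338 = 270062
lcm(270062, 37518) = 270062·37518/gcd = 10132186116/338 = 29976882
lcm(29976882, 50024) = 29976882·50024/gcd = 1499563545168/12506 = 119907528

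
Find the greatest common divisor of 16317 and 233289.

16317 = 3² · 7² · 37
233289 = 3² · 7² · 23²
Common: 3² · 7² = 441

441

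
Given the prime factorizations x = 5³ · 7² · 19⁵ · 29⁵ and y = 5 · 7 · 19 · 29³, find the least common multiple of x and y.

max exponent per prime: 5³ · 7² · 19⁵ · 29⁵ = 311074267607474875

311074267607474875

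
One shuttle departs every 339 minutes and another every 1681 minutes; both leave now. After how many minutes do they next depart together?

339 = 3 · 113; 1681 = 41²
max exponents: 3 · 41² · 113 = 569859

569859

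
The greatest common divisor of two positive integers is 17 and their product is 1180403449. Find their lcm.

Since gcd(u,v)·lcm(u,v) = uv, lcm = 1180403449/17 = 69435497.

69435497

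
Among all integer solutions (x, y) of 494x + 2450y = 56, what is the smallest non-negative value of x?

749

gcd(494, 2450) = 2 (Euclid: 2450 = 4·494 + 474; 494 = 1·474 + 20; 474 = 23·20 + 14; 20 = 1·14 + 6; 14 = 2·6 + 2; 6 = 3·2 + 0), and 2 | 56.
Extended Euclid: 494·(-367) + 2450·(74) = 2. Scale by 28: x₀ = -10276.
General solution x = x₀ + 1225t; reducing mod 1225 gives x = 749 (and y = -151).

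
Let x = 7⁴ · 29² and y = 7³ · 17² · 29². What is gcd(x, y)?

min exponent per shared prime: 7³ · 29² = 288463

288463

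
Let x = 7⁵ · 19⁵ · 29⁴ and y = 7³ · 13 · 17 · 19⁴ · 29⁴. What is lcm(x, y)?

6504927643434322193

max exponent per prime: 7⁵ · 13 · 17 · 19⁵ · 29⁴ = 6504927643434322193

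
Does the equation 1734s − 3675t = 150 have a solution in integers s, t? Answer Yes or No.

Yes

gcd(1734, 3675): 3675 = 2·1734 + 207; 1734 = 8·207 + 78; 207 = 2·78 + 51; 78 = 1·51 + 27; 51 = 1·27 + 24; 27 = 1·24 + 3; 24 = 8·3 + 0 → 3
3 divides 150, so a solution exists.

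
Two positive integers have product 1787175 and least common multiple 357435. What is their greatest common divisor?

gcd·lcm = product, so gcd = 1787175/357435 = 5.

5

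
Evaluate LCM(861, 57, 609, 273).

6167343

lcm(861, 57) = 861·57/gcd = 49077/3 = 16359
lcm(16359, 609) = 16359·609/gcd = 9962631/21 = 474411
lcm(474411, 273) = 474411·273/gcd = 129514203/21 = 6167343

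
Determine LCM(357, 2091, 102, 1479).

357 = 3 · 7 · 17; 2091 = 3 · 17 · 41; 102 = 2 · 3 · 17; 1479 = 3 · 17 · 29
lcm takes max exponent of each prime: 2 · 3 · 7 · 17 · 29 · 41 = 848946

848946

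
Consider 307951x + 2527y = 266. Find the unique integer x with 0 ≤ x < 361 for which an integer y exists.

95

gcd(307951, 2527) = 7 (Euclid: 307951 = 121·2527 + 2184; 2527 = 1·2184 + 343; 2184 = 6·343 + 126; 343 = 2·126 + 91; 126 = 1·91 + 35; 91 = 2·35 + 21; 35 = 1·21 + 14; 21 = 1·14 + 7; 14 = 2·7 + 0), and 7 | 266.
Extended Euclid: 307951·(-140) + 2527·(17061) = 7. Scale by 38: x₀ = -5320.
General solution x = x₀ + 361t; reducing mod 361 gives x = 95 (and y = -11577).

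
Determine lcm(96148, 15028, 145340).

1806140180

lcm(96148, 15028) = 96148·15028/gcd = 1444912144/52 = 27786772
lcm(27786772, 145340) = 27786772·145340/gcd = 4038529442480/2236 = 1806140180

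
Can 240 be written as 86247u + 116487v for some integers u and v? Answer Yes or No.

No

gcd(86247, 116487): 116487 = 1·86247 + 30240; 86247 = 2·30240 + 25767; 30240 = 1·25767 + 4473; 25767 = 5·4473 + 3402; 4473 = 1·3402 + 1071; 3402 = 3·1071 + 189; 1071 = 5·189 + 126; 189 = 1·126 + 63; 126 = 2·63 + 0 → 63
63 does not divide 240, so a solution does not exist.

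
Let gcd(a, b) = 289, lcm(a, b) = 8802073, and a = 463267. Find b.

a·b = gcd·lcm = 289·8802073 = 2543799097, so b = 2543799097/463267 = 5491.

5491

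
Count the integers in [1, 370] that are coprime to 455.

455 = 5·7·13. Inclusion–exclusion on these primes:
370 − ⌊370/5⌋ − ⌊370/7⌋ − ⌊370/13⌋ + ⌊370/35⌋ + ⌊370/65⌋ + ⌊370/91⌋ − ⌊370/455⌋ = 235

235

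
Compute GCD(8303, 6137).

Euclid: 8303 = 1·6137 + 2166; 6137 = 2·2166 + 1805; 2166 = 1·1805 + 361; 1805 = 5·361 + 0. Last nonzero remainder: 361.

361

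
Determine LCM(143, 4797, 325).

lcm(143, 4797) = 143·4797/gcd = 685971/13 = 52767
lcm(52767, 325) = 52767·325/gcd = 17149275/13 = 1319175

1319175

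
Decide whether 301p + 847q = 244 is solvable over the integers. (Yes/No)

By Bézout, 301p + 847q = 244 has integer solutions iff gcd(301, 847) | 244.
Euclid: 847 = 2·301 + 245; 301 = 1·245 + 56; 245 = 4·56 + 21; 56 = 2·21 + 14; 21 = 1·14 + 7; 14 = 2·7 + 0. gcd = 7; 244 mod 7 = 6. No.

No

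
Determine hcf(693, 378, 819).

693 = 3² · 7 · 11; 378 = 2 · 3³ · 7; 819 = 3² · 7 · 13
gcd takes min exponent of each prime: 3² · 7 = 63

63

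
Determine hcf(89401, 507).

89401 = 13² · 23²
507 = 3 · 13²
Common: 13² = 169

169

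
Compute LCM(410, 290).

gcd first: 410 = 1·290 + 120; 290 = 2·120 + 50; 120 = 2·50 + 20; 50 = 2·20 + 10; 20 = 2·10 + 0 → gcd = 10
lcm = 410·290/gcd = 118900/10 = 11890

11890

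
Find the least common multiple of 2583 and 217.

80073

2583 = 3² · 7 · 41; 217 = 7 · 31
max exponents: 3² · 7 · 31 · 41 = 80073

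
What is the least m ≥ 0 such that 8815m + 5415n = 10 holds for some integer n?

gcd(8815, 5415) = 5 (Euclid: 8815 = 1·5415 + 3400; 5415 = 1·3400 + 2015; 3400 = 1·2015 + 1385; 2015 = 1·1385 + 630; 1385 = 2·630 + 125; 630 = 5·125 + 5; 125 = 25·5 + 0), and 5 | 10.
Extended Euclid: 8815·(-43) + 5415·(70) = 5. Scale by 2: m₀ = -86.
General solution m = m₀ + 1083t; reducing mod 1083 gives m = 997 (and n = -1623).

997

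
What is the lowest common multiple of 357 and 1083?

128877

gcd first: 1083 = 3·357 + 12; 357 = 29·12 + 9; 12 = 1·9 + 3; 9 = 3·3 + 0 → gcd = 3
lcm = 357·1083/gcd = 386631/3 = 128877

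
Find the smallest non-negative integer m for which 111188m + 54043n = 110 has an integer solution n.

Euclid: 111188 = 2·54043 + 3102; 54043 = 17·3102 + 1309; 3102 = 2·1309 + 484; 1309 = 2·484 + 341; 484 = 1·341 + 143; 341 = 2·143 + 55; 143 = 2·55 + 33; 55 = 1·33 + 22; 33 = 1·22 + 11; 22 = 2·11 + 0 → gcd = 11; 110 = 11·10.
Back-substitution yields 111188·(1899) + 54043·(-3907) = 11, so one solution is m = 1899·10 = 18990, n = -3907·10 = -39070.
Solutions in m differ by 54043/11 = 4913; the one in [0, 4913) is 18990 mod 4913 = 4251.

4251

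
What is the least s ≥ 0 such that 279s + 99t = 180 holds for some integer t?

Euclid: 279 = 2·99 + 81; 99 = 1·81 + 18; 81 = 4·18 + 9; 18 = 2·9 + 0 → gcd = 9; 180 = 9·20.
Back-substitution yields 279·(5) + 99·(-14) = 9, so one solution is s = 5·20 = 100, t = -14·20 = -280.
Solutions in s differ by 99/9 = 11; the one in [0, 11) is 100 mod 11 = 1.

1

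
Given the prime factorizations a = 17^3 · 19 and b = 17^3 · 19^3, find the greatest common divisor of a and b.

93347

min exponent per shared prime: 17^3 · 19 = 93347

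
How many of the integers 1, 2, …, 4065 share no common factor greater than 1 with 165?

Prime factors of 165: 3, 5, 11. Count integers ≤ 4065 divisible by none of them.
By inclusion–exclusion: 4065 − ⌊4065/3⌋ − ⌊4065/5⌋ − ⌊4065/11⌋ + ⌊4065/15⌋ + ⌊4065/33⌋ + ⌊4065/55⌋ − ⌊4065/165⌋ = 1971.

1971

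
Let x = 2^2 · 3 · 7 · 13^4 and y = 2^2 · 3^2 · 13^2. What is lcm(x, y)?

7197372

max exponent per prime: 2^2 · 3^2 · 7 · 13^4 = 7197372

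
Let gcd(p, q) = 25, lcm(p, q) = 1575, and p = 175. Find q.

225

p·q = gcd·lcm = 25·1575 = 39375, so q = 39375/175 = 225.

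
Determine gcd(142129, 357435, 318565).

gcd(142129, 357435): 357435 = 2·142129 + 73177; 142129 = 1·73177 + 68952; 73177 = 1·68952 + 4225; 68952 = 16·4225 + 1352; 4225 = 3·1352 + 169; 1352 = 8·169 + 0 → 169
gcd(169, 318565): 318565 = 1885·169 + 0 → 169

169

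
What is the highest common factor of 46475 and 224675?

275

Euclid: 224675 = 4·46475 + 38775; 46475 = 1·38775 + 7700; 38775 = 5·7700 + 275; 7700 = 28·275 + 0. Last nonzero remainder: 275.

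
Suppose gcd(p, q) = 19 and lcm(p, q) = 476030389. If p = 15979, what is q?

p·q = gcd·lcm = 19·476030389 = 9044577391, so q = 9044577391/15979 = 566029.

566029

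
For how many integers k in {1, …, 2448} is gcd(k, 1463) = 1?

1808

Prime factors of 1463: 7, 11, 19. Count integers ≤ 2448 divisible by none of them.
By inclusion–exclusion: 2448 − ⌊2448/7⌋ − ⌊2448/11⌋ − ⌊2448/19⌋ + ⌊2448/77⌋ + ⌊2448/133⌋ + ⌊2448/209⌋ − ⌊2448/1463⌋ = 1808.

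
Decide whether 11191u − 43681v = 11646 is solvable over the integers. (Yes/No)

gcd(11191, 43681): 43681 = 3·11191 + 10108; 11191 = 1·10108 + 1083; 10108 = 9·1083 + 361; 1083 = 3·361 + 0 → 361
361 does not divide 11646, so a solution does not exist.

No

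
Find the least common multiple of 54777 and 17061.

54777 = 3 · 19 · 31²; 17061 = 3 · 11² · 47
max exponents: 3 · 11² · 19 · 31² · 47 = 311516799

311516799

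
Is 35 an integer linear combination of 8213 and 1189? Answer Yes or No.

By Bézout, 8213s − 1189t = 35 has integer solutions iff gcd(8213, 1189) | 35.
Euclid: 8213 = 6·1189 + 1079; 1189 = 1·1079 + 110; 1079 = 9·110 + 89; 110 = 1·89 + 21; 89 = 4·21 + 5; 21 = 4·5 + 1; 5 = 5·1 + 0. gcd = 1; 35 mod 1 = 0. Yes.

Yes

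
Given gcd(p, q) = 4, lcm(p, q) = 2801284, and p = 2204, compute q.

p·q = gcd·lcm = 4·2801284 = 11205136, so q = 11205136/2204 = 5084.

5084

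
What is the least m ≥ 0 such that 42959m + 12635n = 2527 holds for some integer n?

3

Reduce mod 12635: 42959m ≡ 2527 (mod 12635). With g = gcd(42959, 12635) = 2527 dividing 2527, divide through: 17m ≡ 1 (mod 5).
Since gcd(17, 5) = 1, m ≡ 1·(17)⁻¹ ≡ 3 (mod 5). Smallest non-negative: 3.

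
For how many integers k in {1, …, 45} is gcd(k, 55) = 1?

Prime factors of 55: 5, 11. Count integers ≤ 45 divisible by none of them.
By inclusion–exclusion: 45 − ⌊45/5⌋ − ⌊45/11⌋ + ⌊45/55⌋ = 32.

32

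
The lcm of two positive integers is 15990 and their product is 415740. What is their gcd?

26

gcd·lcm = product, so gcd = 415740/15990 = 26.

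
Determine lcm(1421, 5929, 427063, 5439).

lcm(1421, 5929) = 1421·5929/gcd = 8425109/49 = 171941
lcm(171941, 427063) = 171941·427063/gcd = 73429639283/7 = 10489948469
lcm(10489948469, 5439) = 10489948469·5439/gcd = 57054829722891/49 = 1164384280059

1164384280059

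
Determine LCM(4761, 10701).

5660829

gcd first: 10701 = 2·4761 + 1179; 4761 = 4·1179 + 45; 1179 = 26·45 + 9; 45 = 5·9 + 0 → gcd = 9
lcm = 4761·10701/gcd = 50947461/9 = 5660829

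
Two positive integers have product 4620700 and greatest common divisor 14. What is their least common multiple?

gcd·lcm = product, so lcm = 4620700/14 = 330050.

330050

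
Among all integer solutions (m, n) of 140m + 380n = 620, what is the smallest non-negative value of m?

Reduce mod 380: 140m ≡ 620 (mod 380). With g = gcd(140, 380) = 20 dividing 620, divide through: 7m ≡ 31 (mod 19).
Since gcd(7, 19) = 1, m ≡ 31·(7)⁻¹ ≡ 18 (mod 19). Smallest non-negative: 18.

18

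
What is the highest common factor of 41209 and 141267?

41209 = 7² · 29²
141267 = 3 · 7² · 31²
Common: 7² = 49

49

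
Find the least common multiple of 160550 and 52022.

219792950

gcd first: 160550 = 3·52022 + 4484; 52022 = 11·4484 + 2698; 4484 = 1·2698 + 1786; 2698 = 1·1786 + 912; 1786 = 1·912 + 874; 912 = 1·874 + 38; 874 = 23·38 + 0 → gcd = 38
lcm = 160550·52022/gcd = 8352132100/38 = 219792950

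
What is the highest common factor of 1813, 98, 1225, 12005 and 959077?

gcd(1813, 98): 1813 = 18·98 + 49; 98 = 2·49 + 0 → 49
gcd(49, 1225): 1225 = 25·49 + 0 → 49
gcd(49, 12005): 12005 = 245·49 + 0 → 49
gcd(49, 959077): 959077 = 19573·49 + 0 → 49

49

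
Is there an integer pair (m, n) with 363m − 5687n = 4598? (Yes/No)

gcd(363, 5687): 5687 = 15·363 + 242; 363 = 1·242 + 121; 242 = 2·121 + 0 → 121
121 divides 4598, so a solution exists.

Yes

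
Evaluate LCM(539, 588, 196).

6468

539 = 7² · 11; 588 = 2² · 3 · 7²; 196 = 2² · 7²
lcm takes max exponent of each prime: 2² · 3 · 7² · 11 = 6468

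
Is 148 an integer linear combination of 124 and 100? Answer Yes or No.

By Bézout, 124u + 100v = 148 has integer solutions iff gcd(124, 100) | 148.
Euclid: 124 = 1·100 + 24; 100 = 4·24 + 4; 24 = 6·4 + 0. gcd = 4; 148 mod 4 = 0. Yes.

Yes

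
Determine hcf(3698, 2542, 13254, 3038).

gcd(3698, 2542): 3698 = 1·2542 + 1156; 2542 = 2·1156 + 230; 1156 = 5·230 + 6; 230 = 38·6 + 2; 6 = 3·2 + 0 → 2
gcd(2, 13254): 13254 = 6627·2 + 0 → 2
gcd(2, 3038): 3038 = 1519·2 + 0 → 2

2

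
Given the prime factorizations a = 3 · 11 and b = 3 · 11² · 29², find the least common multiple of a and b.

max exponent per prime: 3 · 11² · 29² = 305283

305283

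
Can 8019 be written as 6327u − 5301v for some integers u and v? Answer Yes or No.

No

By Bézout, 6327u − 5301v = 8019 has integer solutions iff gcd(6327, 5301) | 8019.
Euclid: 6327 = 1·5301 + 1026; 5301 = 5·1026 + 171; 1026 = 6·171 + 0. gcd = 171; 8019 mod 171 = 153. No.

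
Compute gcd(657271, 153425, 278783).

17

657271 = 17 · 23 · 41²; 153425 = 5² · 17 · 19²; 278783 = 17 · 23² · 31
gcd takes min exponent of each prime: 17 = 17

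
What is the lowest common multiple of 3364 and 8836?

gcd first: 8836 = 2·3364 + 2108; 3364 = 1·2108 + 1256; 2108 = 1·1256 + 852; 1256 = 1·852 + 404; 852 = 2·404 + 44; 404 = 9·44 + 8; 44 = 5·8 + 4; 8 = 2·4 + 0 → gcd = 4
lcm = 3364·8836/gcd = 29724304/4 = 7431076

7431076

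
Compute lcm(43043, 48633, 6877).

lcm(43043, 48633) = 43043·48633/gcd = 2093310219/559 = 3744741
lcm(3744741, 6877) = 3744741·6877/gcd = 25752583857/13 = 1980967989

1980967989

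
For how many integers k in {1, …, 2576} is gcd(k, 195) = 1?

1268

Prime factors of 195: 3, 5, 13. Count integers ≤ 2576 divisible by none of them.
By inclusion–exclusion: 2576 − ⌊2576/3⌋ − ⌊2576/5⌋ − ⌊2576/13⌋ + ⌊2576/15⌋ + ⌊2576/39⌋ + ⌊2576/65⌋ − ⌊2576/195⌋ = 1268.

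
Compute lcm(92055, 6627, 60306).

lcm(92055, 6627) = 92055·6627/gcd = 610048485/3 = 203349495
lcm(203349495, 60306) = 203349495·60306/gcd = 12263194645470/57 = 215143765710

215143765710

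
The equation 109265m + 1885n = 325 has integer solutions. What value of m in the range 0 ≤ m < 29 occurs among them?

24

Euclid: 109265 = 57·1885 + 1820; 1885 = 1·1820 + 65; 1820 = 28·65 + 0 → gcd = 65; 325 = 65·5.
Back-substitution yields 109265·(-1) + 1885·(58) = 65, so one solution is m = -1·5 = -5, n = 58·5 = 290.
Solutions in m differ by 1885/65 = 29; the one in [0, 29) is -5 mod 29 = 24.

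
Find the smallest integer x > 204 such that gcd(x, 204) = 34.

238

204 = 34·6. Any x with gcd(x, 204) = 34 is a multiple of 34, say 34s, with s coprime to 6.
Need s > 204/34, so s ≥ 7. First s ≥ 7 with gcd(s, 6) = 1 is s = 7. Thus x = 34·7 = 238.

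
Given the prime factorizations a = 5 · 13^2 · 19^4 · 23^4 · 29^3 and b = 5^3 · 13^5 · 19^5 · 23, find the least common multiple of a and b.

784332330315955371130375

max exponent per prime: 5^3 · 13^5 · 19^5 · 23^4 · 29^3 = 784332330315955371130375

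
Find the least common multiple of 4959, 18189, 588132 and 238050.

8661406128194700

4959 = 3² · 19 · 29; 18189 = 3² · 43 · 47; 588132 = 2² · 3² · 17 · 31²; 238050 = 2 · 3² · 5² · 23²
lcm takes max exponent of each prime: 2² · 3² · 5² · 17 · 19 · 23² · 29 · 31² · 43 · 47 = 8661406128194700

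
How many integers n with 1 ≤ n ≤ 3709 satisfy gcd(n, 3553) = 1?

3005

3553 = 11·17·19. Inclusion–exclusion on these primes:
3709 − ⌊3709/11⌋ − ⌊3709/17⌋ − ⌊3709/19⌋ + ⌊3709/187⌋ + ⌊3709/209⌋ + ⌊3709/323⌋ − ⌊3709/3553⌋ = 3005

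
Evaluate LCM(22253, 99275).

200833325

gcd first: 99275 = 4·22253 + 10263; 22253 = 2·10263 + 1727; 10263 = 5·1727 + 1628; 1727 = 1·1628 + 99; 1628 = 16·99 + 44; 99 = 2·44 + 11; 44 = 4·11 + 0 → gcd = 11
lcm = 22253·99275/gcd = 2209166575/11 = 200833325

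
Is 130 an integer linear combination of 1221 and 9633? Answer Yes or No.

By Bézout, 1221s − 9633t = 130 has integer solutions iff gcd(1221, 9633) | 130.
Euclid: 9633 = 7·1221 + 1086; 1221 = 1·1086 + 135; 1086 = 8·135 + 6; 135 = 22·6 + 3; 6 = 2·3 + 0. gcd = 3; 130 mod 3 = 1. No.

No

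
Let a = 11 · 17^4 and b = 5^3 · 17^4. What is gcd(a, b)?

83521

min exponent per shared prime: 17^4 = 83521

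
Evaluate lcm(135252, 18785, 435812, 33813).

lcm(135252, 18785) = 135252·18785/gcd = 2540708820/3757 = 676260
lcm(676260, 435812) = 676260·435812/gcd = 294722223120/15028 = 19611540
lcm(19611540, 33813) = 19611540·33813/gcd = 663125002020/33813 = 19611540

19611540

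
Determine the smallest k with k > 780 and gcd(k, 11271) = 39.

11271 = 39·289. Any k with gcd(k, 11271) = 39 is a multiple of 39, say 39s, with s coprime to 289.
Need s > 780/39, so s ≥ 21. First s ≥ 21 with gcd(s, 289) = 1 is s = 21. Thus k = 39·21 = 819.

819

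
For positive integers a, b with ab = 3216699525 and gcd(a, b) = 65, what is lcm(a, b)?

For any two positive integers, gcd × lcm equals their product. Hence lcm = 3216699525 / 65 = 49487685.

49487685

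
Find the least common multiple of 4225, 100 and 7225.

4884100

4225 = 5² · 13²; 100 = 2² · 5²; 7225 = 5² · 17²
lcm takes max exponent of each prime: 2² · 5² · 13² · 17² = 4884100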